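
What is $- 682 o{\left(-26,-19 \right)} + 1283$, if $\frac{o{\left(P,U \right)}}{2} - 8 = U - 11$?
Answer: $31291$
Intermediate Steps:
$o{\left(P,U \right)} = -6 + 2 U$ ($o{\left(P,U \right)} = 16 + 2 \left(U - 11\right) = 16 + 2 \left(-11 + U\right) = 16 + \left(-22 + 2 U\right) = -6 + 2 U$)
$- 682 o{\left(-26,-19 \right)} + 1283 = - 682 \left(-6 + 2 \left(-19\right)\right) + 1283 = - 682 \left(-6 - 38\right) + 1283 = \left(-682\right) \left(-44\right) + 1283 = 30008 + 1283 = 31291$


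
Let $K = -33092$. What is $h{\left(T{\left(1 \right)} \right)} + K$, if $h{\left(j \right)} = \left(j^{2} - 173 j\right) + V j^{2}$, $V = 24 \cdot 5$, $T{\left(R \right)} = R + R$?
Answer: $-32954$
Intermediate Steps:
$T{\left(R \right)} = 2 R$
$V = 120$
$h{\left(j \right)} = - 173 j + 121 j^{2}$ ($h{\left(j \right)} = \left(j^{2} - 173 j\right) + 120 j^{2} = - 173 j + 121 j^{2}$)
$h{\left(T{\left(1 \right)} \right)} + K = 2 \cdot 1 \left(-173 + 121 \cdot 2 \cdot 1\right) - 33092 = 2 \left(-173 + 121 \cdot 2\right) - 33092 = 2 \left(-173 + 242\right) - 33092 = 2 \cdot 69 - 33092 = 138 - 33092 = -32954$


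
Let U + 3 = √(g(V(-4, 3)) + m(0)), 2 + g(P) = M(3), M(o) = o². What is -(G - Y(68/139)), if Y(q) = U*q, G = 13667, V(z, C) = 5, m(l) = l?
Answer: -1899917/139 + 68*√7/139 ≈ -13667.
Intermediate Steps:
g(P) = 7 (g(P) = -2 + 3² = -2 + 9 = 7)
U = -3 + √7 (U = -3 + √(7 + 0) = -3 + √7 ≈ -0.35425)
Y(q) = q*(-3 + √7) (Y(q) = (-3 + √7)*q = q*(-3 + √7))
-(G - Y(68/139)) = -(13667 - 68/139*(-3 + √7)) = -(13667 - 68*(1/139)*(-3 + √7)) = -(13667 - 68*(-3 + √7)/139) = -(13667 - (-204/139 + 68*√7/139)) = -(13667 + (204/139 - 68*√7/139)) = -(1899917/139 - 68*√7/139) = -1899917/139 + 68*√7/139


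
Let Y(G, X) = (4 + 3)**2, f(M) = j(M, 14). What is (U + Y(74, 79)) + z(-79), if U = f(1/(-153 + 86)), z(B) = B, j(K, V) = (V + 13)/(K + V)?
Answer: -26301/937 ≈ -28.069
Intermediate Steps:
j(K, V) = (13 + V)/(K + V)
f(M) = 27/(14 + M) (f(M) = (13 + 14)/(M + 14) = 27/(14 + M))
Y(G, X) = 49 (Y(G, X) = 7**2 = 49)
U = 1809/937 (U = 27/(14 + 1/(-153 + 86)) = 27/(14 + 1/(-67)) = 27/(14 - 1/67) = 27/(937/67) = 27*(67/937) = 1809/937 ≈ 1.9306)
(U + Y(74, 79)) + z(-79) = (1809/937 + 49) - 79 = 47722/937 - 79 = -26301/937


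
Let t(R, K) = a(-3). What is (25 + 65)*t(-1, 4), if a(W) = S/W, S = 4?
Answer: -120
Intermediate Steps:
a(W) = 4/W
t(R, K) = -4/3 (t(R, K) = 4/(-3) = 4*(-⅓) = -4/3)
(25 + 65)*t(-1, 4) = (25 + 65)*(-4/3) = 90*(-4/3) = -120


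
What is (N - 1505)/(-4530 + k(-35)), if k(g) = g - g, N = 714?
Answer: 791/4530 ≈ 0.17461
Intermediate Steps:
k(g) = 0
(N - 1505)/(-4530 + k(-35)) = (714 - 1505)/(-4530 + 0) = -791/(-4530) = -791*(-1/4530) = 791/4530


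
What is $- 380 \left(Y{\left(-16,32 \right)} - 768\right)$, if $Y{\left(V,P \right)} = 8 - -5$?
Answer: $286900$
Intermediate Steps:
$Y{\left(V,P \right)} = 13$ ($Y{\left(V,P \right)} = 8 + 5 = 13$)
$- 380 \left(Y{\left(-16,32 \right)} - 768\right) = - 380 \left(13 - 768\right) = \left(-380\right) \left(-755\right) = 286900$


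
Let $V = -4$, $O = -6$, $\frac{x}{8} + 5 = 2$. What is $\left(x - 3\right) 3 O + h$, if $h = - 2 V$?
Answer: $494$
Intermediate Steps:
$x = -24$ ($x = -40 + 8 \cdot 2 = -40 + 16 = -24$)
$h = 8$ ($h = \left(-2\right) \left(-4\right) = 8$)
$\left(x - 3\right) 3 O + h = \left(-24 - 3\right) 3 \left(-6\right) + 8 = \left(-27\right) 3 \left(-6\right) + 8 = \left(-81\right) \left(-6\right) + 8 = 486 + 8 = 494$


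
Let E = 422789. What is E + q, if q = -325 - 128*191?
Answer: 398016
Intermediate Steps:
q = -24773 (q = -325 - 24448 = -24773)
E + q = 422789 - 24773 = 398016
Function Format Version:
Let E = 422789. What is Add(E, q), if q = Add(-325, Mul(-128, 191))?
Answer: 398016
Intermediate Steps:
q = -24773 (q = Add(-325, -24448) = -24773)
Add(E, q) = Add(422789, -24773) = 398016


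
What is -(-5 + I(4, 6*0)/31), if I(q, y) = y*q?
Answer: 5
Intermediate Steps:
I(q, y) = q*y
-(-5 + I(4, 6*0)/31) = -(-5 + (4*(6*0))/31) = -(-5 + (4*0)*(1/31)) = -(-5 + 0*(1/31)) = -(-5 + 0) = -1*(-5) = 5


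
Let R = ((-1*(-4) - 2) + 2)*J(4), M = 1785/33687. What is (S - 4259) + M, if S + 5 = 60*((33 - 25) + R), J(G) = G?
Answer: -31710101/11229 ≈ -2823.9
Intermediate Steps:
M = 595/11229 (M = 1785*(1/33687) = 595/11229 ≈ 0.052988)
R = 16 (R = ((-1*(-4) - 2) + 2)*4 = ((4 - 2) + 2)*4 = (2 + 2)*4 = 4*4 = 16)
S = 1435 (S = -5 + 60*((33 - 25) + 16) = -5 + 60*(8 + 16) = -5 + 60*24 = -5 + 1440 = 1435)
(S - 4259) + M = (1435 - 4259) + 595/11229 = -2824 + 595/11229 = -31710101/11229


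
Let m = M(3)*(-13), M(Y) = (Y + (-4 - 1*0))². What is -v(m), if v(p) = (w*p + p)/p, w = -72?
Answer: 71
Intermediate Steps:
M(Y) = (-4 + Y)² (M(Y) = (Y + (-4 + 0))² = (Y - 4)² = (-4 + Y)²)
m = -13 (m = (-4 + 3)²*(-13) = (-1)²*(-13) = 1*(-13) = -13)
v(p) = -71 (v(p) = (-72*p + p)/p = (-71*p)/p = -71)
-v(m) = -1*(-71) = 71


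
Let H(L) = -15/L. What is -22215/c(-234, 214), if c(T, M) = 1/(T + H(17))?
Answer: 88704495/17 ≈ 5.2179e+6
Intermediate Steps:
c(T, M) = 1/(-15/17 + T) (c(T, M) = 1/(T - 15/17) = 1/(-15/17 + T))
-22215/c(-234, 214) = -22215/(17/(-15 + 17*(-234))) = -22215/(17/(-15 - 3978)) = -22215/(17/(-3993)) = -22215/(17*(-1/3993)) = -22215/(-17/3993) = -22215*(-3993/17) = 88704495/17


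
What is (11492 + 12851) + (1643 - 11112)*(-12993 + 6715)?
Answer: 59470725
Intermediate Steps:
(11492 + 12851) + (1643 - 11112)*(-12993 + 6715) = 24343 - 9469*(-6278) = 24343 + 59446382 = 59470725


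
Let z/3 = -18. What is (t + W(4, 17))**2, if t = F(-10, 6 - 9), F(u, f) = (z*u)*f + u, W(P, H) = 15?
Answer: 2608225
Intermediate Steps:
z = -54 (z = 3*(-18) = -54)
F(u, f) = u - 54*f*u (F(u, f) = (-54*u)*f + u = -54*f*u + u = u - 54*f*u)
t = -1630 (t = -10*(1 - 54*(6 - 9)) = -10*(1 - 54*(-3)) = -10*(1 + 162) = -10*163 = -1630)
(t + W(4, 17))**2 = (-1630 + 15)**2 = (-1615)**2 = 2608225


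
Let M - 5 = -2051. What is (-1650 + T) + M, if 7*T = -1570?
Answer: -27442/7 ≈ -3920.3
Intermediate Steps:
T = -1570/7 (T = (⅐)*(-1570) = -1570/7 ≈ -224.29)
M = -2046 (M = 5 - 2051 = -2046)
(-1650 + T) + M = (-1650 - 1570/7) - 2046 = -13120/7 - 2046 = -27442/7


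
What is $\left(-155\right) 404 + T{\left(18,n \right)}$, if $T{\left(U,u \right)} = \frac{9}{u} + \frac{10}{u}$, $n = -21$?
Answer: $- \frac{1315039}{21} \approx -62621.0$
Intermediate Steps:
$T{\left(U,u \right)} = \frac{19}{u}$
$\left(-155\right) 404 + T{\left(18,n \right)} = \left(-155\right) 404 + \frac{19}{-21} = -62620 + 19 \left(- \frac{1}{21}\right) = -62620 - \frac{19}{21} = - \frac{1315039}{21}$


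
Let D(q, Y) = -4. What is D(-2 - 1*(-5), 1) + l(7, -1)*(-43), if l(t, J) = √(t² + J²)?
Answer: -4 - 215*√2 ≈ -308.06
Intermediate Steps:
l(t, J) = √(J² + t²)
D(-2 - 1*(-5), 1) + l(7, -1)*(-43) = -4 + √((-1)² + 7²)*(-43) = -4 + √(1 + 49)*(-43) = -4 + √50*(-43) = -4 + (5*√2)*(-43) = -4 - 215*√2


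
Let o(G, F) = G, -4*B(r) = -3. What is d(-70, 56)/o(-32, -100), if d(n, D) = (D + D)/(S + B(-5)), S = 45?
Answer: -14/183 ≈ -0.076503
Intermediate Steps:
B(r) = ¾ (B(r) = -¼*(-3) = ¾)
d(n, D) = 8*D/183 (d(n, D) = (D + D)/(45 + ¾) = (2*D)/(183/4) = (2*D)*(4/183) = 8*D/183)
d(-70, 56)/o(-32, -100) = ((8/183)*56)/(-32) = (448/183)*(-1/32) = -14/183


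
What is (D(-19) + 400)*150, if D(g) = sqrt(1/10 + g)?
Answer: 60000 + 45*I*sqrt(210) ≈ 60000.0 + 652.11*I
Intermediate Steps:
D(g) = sqrt(1/10 + g)
(D(-19) + 400)*150 = (sqrt(10 + 100*(-19))/10 + 400)*150 = (sqrt(10 - 1900)/10 + 400)*150 = (sqrt(-1890)/10 + 400)*150 = ((3*I*sqrt(210))/10 + 400)*150 = (3*I*sqrt(210)/10 + 400)*150 = (400 + 3*I*sqrt(210)/10)*150 = 60000 + 45*I*sqrt(210)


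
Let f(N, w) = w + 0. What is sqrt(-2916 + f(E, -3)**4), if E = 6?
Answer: 9*I*sqrt(35) ≈ 53.245*I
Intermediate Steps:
f(N, w) = w
sqrt(-2916 + f(E, -3)**4) = sqrt(-2916 + (-3)**4) = sqrt(-2916 + 81) = sqrt(-2835) = 9*I*sqrt(35)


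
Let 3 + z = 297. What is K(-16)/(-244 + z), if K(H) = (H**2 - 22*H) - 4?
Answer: 302/25 ≈ 12.080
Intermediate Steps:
z = 294 (z = -3 + 297 = 294)
K(H) = -4 + H**2 - 22*H
K(-16)/(-244 + z) = (-4 + (-16)**2 - 22*(-16))/(-244 + 294) = (-4 + 256 + 352)/50 = 604*(1/50) = 302/25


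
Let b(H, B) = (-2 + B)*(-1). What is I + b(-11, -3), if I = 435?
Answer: 440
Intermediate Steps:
b(H, B) = 2 - B
I + b(-11, -3) = 435 + (2 - 1*(-3)) = 435 + (2 + 3) = 435 + 5 = 440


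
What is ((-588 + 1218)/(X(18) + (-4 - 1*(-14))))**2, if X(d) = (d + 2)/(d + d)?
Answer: 1285956/361 ≈ 3562.2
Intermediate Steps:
X(d) = (2 + d)/(2*d) (X(d) = (2 + d)/((2*d)) = (2 + d)*(1/(2*d)) = (2 + d)/(2*d))
((-588 + 1218)/(X(18) + (-4 - 1*(-14))))**2 = ((-588 + 1218)/((1/2)*(2 + 18)/18 + (-4 - 1*(-14))))**2 = (630/((1/2)*(1/18)*20 + (-4 + 14)))**2 = (630/(5/9 + 10))**2 = (630/(95/9))**2 = (630*(9/95))**2 = (1134/19)**2 = 1285956/361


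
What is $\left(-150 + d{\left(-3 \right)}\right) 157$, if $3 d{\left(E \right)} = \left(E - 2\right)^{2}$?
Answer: $- \frac{66725}{3} \approx -22242.0$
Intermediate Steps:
$d{\left(E \right)} = \frac{\left(-2 + E\right)^{2}}{3}$ ($d{\left(E \right)} = \frac{\left(E - 2\right)^{2}}{3} = \frac{\left(-2 + E\right)^{2}}{3}$)
$\left(-150 + d{\left(-3 \right)}\right) 157 = \left(-150 + \frac{\left(-2 - 3\right)^{2}}{3}\right) 157 = \left(-150 + \frac{\left(-5\right)^{2}}{3}\right) 157 = \left(-150 + \frac{1}{3} \cdot 25\right) 157 = \left(-150 + \frac{25}{3}\right) 157 = \left(- \frac{425}{3}\right) 157 = - \frac{66725}{3}$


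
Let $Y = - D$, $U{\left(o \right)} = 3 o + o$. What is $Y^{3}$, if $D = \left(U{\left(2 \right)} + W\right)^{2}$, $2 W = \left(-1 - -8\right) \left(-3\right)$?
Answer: $- \frac{15625}{64} \approx -244.14$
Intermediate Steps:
$U{\left(o \right)} = 4 o$
$W = - \frac{21}{2}$ ($W = \frac{\left(-1 - -8\right) \left(-3\right)}{2} = \frac{\left(-1 + 8\right) \left(-3\right)}{2} = \frac{7 \left(-3\right)}{2} = \frac{1}{2} \left(-21\right) = - \frac{21}{2} \approx -10.5$)
$D = \frac{25}{4}$ ($D = \left(4 \cdot 2 - \frac{21}{2}\right)^{2} = \left(8 - \frac{21}{2}\right)^{2} = \left(- \frac{5}{2}\right)^{2} = \frac{25}{4} \approx 6.25$)
$Y = - \frac{25}{4}$ ($Y = \left(-1\right) \frac{25}{4} = - \frac{25}{4} \approx -6.25$)
$Y^{3} = \left(- \frac{25}{4}\right)^{3} = - \frac{15625}{64}$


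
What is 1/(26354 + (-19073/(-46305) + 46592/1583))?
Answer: 73300815/1933957313629 ≈ 3.7902e-5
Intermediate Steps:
1/(26354 + (-19073/(-46305) + 46592/1583)) = 1/(26354 + (-19073*(-1/46305) + 46592*(1/1583))) = 1/(26354 + (19073/46305 + 46592/1583)) = 1/(26354 + 2187635119/73300815) = 1/(1933957313629/73300815) = 73300815/1933957313629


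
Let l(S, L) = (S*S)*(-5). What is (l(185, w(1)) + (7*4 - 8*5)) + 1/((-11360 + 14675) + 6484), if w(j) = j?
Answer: -1676971462/9799 ≈ -1.7114e+5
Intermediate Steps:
l(S, L) = -5*S² (l(S, L) = S²*(-5) = -5*S²)
(l(185, w(1)) + (7*4 - 8*5)) + 1/((-11360 + 14675) + 6484) = (-5*185² + (7*4 - 8*5)) + 1/((-11360 + 14675) + 6484) = (-5*34225 + (28 - 40)) + 1/(3315 + 6484) = (-171125 - 12) + 1/9799 = -171137 + 1/9799 = -1676971462/9799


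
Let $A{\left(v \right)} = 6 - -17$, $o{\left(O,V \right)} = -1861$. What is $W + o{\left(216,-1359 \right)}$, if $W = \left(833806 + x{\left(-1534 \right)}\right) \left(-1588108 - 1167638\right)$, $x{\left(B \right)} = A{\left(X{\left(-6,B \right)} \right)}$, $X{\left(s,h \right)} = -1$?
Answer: $-2297820933295$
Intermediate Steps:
$A{\left(v \right)} = 23$ ($A{\left(v \right)} = 6 + 17 = 23$)
$x{\left(B \right)} = 23$
$W = -2297820931434$ ($W = \left(833806 + 23\right) \left(-1588108 - 1167638\right) = 833829 \left(-2755746\right) = -2297820931434$)
$W + o{\left(216,-1359 \right)} = -2297820931434 - 1861 = -2297820933295$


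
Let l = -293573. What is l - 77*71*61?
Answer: -627060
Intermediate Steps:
l - 77*71*61 = -293573 - 77*71*61 = -293573 - 5467*61 = -293573 - 1*333487 = -293573 - 333487 = -627060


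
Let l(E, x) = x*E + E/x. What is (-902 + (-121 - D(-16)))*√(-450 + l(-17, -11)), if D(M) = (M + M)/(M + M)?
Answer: -2048*I*√7909/11 ≈ -16558.0*I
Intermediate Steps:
l(E, x) = E*x + E/x
D(M) = 1 (D(M) = (2*M)/((2*M)) = (2*M)*(1/(2*M)) = 1)
(-902 + (-121 - D(-16)))*√(-450 + l(-17, -11)) = (-902 + (-121 - 1*1))*√(-450 + (-17*(-11) - 17/(-11))) = (-902 + (-121 - 1))*√(-450 + (187 - 17*(-1/11))) = (-902 - 122)*√(-450 + (187 + 17/11)) = -1024*√(-450 + 2074/11) = -2048*I*√7909/11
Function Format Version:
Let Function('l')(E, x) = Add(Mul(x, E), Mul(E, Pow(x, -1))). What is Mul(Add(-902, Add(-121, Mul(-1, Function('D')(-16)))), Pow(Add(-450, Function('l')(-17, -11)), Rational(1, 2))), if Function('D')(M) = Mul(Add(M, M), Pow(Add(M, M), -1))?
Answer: Mul(Rational(-2048, 11), I, Pow(7909, Rational(1, 2))) ≈ Mul(-16558., I)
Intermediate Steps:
Function('l')(E, x) = Add(Mul(E, x), Mul(E, Pow(x, -1)))
Function('D')(M) = 1 (Function('D')(M) = Mul(Mul(2, M), Pow(Mul(2, M), -1)) = Mul(Mul(2, M), Mul(Rational(1, 2), Pow(M, -1))) = 1)
Mul(Add(-902, Add(-121, Mul(-1, Function('D')(-16)))), Pow(Add(-450, Function('l')(-17, -11)), Rational(1, 2))) = Mul(Add(-902, Add(-121, Mul(-1, 1))), Pow(Add(-450, Add(Mul(-17, -11), Mul(-17, Pow(-11, -1)))), Rational(1, 2))) = Mul(Add(-902, Add(-121, -1)), Pow(Add(-450, Add(187, Mul(-17, Rational(-1, 11)))), Rational(1, 2))) = Mul(Add(-902, -122), Pow(Add(-450, Add(187, Rational(17, 11))), Rational(1, 2))) = Mul(-1024, Pow(Add(-450, Rational(2074, 11)), Rational(1, 2))) = Mul(-1024, Pow(Rational(-2876, 11), Rational(1, 2))) = Mul(-1024, Mul(Rational(2, 11), I, Pow(7909, Rational(1, 2)))) = Mul(Rational(-2048, 11), I, Pow(7909, Rational(1, 2)))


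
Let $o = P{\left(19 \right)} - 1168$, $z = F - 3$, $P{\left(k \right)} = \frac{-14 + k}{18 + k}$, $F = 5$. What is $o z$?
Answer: $- \frac{86422}{37} \approx -2335.7$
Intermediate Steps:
$P{\left(k \right)} = \frac{-14 + k}{18 + k}$
$z = 2$ ($z = 5 - 3 = 2$)
$o = - \frac{43211}{37}$ ($o = \frac{-14 + 19}{18 + 19} - 1168 = \frac{1}{37} \cdot 5 - 1168 = \frac{5}{37} - 1168 = - \frac{43211}{37} \approx -1167.9$)
$o z = \left(- \frac{43211}{37}\right) 2 = - \frac{86422}{37}$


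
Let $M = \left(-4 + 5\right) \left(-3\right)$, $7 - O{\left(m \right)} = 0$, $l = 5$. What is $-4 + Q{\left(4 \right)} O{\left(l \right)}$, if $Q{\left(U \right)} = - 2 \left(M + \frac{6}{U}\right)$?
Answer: $17$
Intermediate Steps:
$O{\left(m \right)} = 7$ ($O{\left(m \right)} = 7 - 0 = 7 + 0 = 7$)
$M = -3$ ($M = 1 \left(-3\right) = -3$)
$Q{\left(U \right)} = 6 - \frac{12}{U}$ ($Q{\left(U \right)} = - 2 \left(-3 + \frac{6}{U}\right) = 6 - \frac{12}{U}$)
$-4 + Q{\left(4 \right)} O{\left(l \right)} = -4 + \left(6 - \frac{12}{4}\right) 7 = -4 + \left(6 - 3\right) 7 = -4 + 3 \cdot 7 = -4 + 21 = 17$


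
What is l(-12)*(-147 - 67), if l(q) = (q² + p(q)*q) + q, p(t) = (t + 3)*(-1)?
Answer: -5136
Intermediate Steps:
p(t) = -3 - t (p(t) = (3 + t)*(-1) = -3 - t)
l(q) = q + q² + q*(-3 - q) (l(q) = (q² + (-3 - q)*q) + q = (q² + q*(-3 - q)) + q = q + q² + q*(-3 - q))
l(-12)*(-147 - 67) = (-2*(-12))*(-147 - 67) = 24*(-214) = -5136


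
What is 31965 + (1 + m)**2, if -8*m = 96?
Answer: 32086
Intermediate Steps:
m = -12 (m = -1/8*96 = -12)
31965 + (1 + m)**2 = 31965 + (1 - 12)**2 = 31965 + (-11)**2 = 31965 + 121 = 32086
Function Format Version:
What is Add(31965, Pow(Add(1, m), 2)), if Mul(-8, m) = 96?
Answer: 32086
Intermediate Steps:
m = -12 (m = Mul(Rational(-1, 8), 96) = -12)
Add(31965, Pow(Add(1, m), 2)) = Add(31965, Pow(Add(1, -12), 2)) = Add(31965, Pow(-11, 2)) = Add(31965, 121) = 32086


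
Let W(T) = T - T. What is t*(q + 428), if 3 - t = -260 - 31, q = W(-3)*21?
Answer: 125832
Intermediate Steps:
W(T) = 0
q = 0 (q = 0*21 = 0)
t = 294 (t = 3 - (-260 - 31) = 3 - 1*(-291) = 3 + 291 = 294)
t*(q + 428) = 294*(0 + 428) = 294*428 = 125832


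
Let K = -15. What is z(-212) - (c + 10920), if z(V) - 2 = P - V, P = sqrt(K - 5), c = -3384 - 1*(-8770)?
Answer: -16092 + 2*I*sqrt(5) ≈ -16092.0 + 4.4721*I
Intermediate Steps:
c = 5386 (c = -3384 + 8770 = 5386)
P = 2*I*sqrt(5) (P = sqrt(-15 - 5) = sqrt(-20) = 2*I*sqrt(5) ≈ 4.4721*I)
z(V) = 2 - V + 2*I*sqrt(5) (z(V) = 2 + (2*I*sqrt(5) - V) = 2 + (-V + 2*I*sqrt(5)) = 2 - V + 2*I*sqrt(5))
z(-212) - (c + 10920) = (2 - 1*(-212) + 2*I*sqrt(5)) - (5386 + 10920) = (2 + 212 + 2*I*sqrt(5)) - 1*16306 = (214 + 2*I*sqrt(5)) - 16306 = -16092 + 2*I*sqrt(5)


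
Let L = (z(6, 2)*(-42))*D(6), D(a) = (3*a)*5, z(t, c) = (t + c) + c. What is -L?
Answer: 37800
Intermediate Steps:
z(t, c) = t + 2*c (z(t, c) = (c + t) + c = t + 2*c)
D(a) = 15*a
L = -37800 (L = ((6 + 2*2)*(-42))*(15*6) = ((6 + 4)*(-42))*90 = (10*(-42))*90 = -420*90 = -37800)
-L = -1*(-37800) = 37800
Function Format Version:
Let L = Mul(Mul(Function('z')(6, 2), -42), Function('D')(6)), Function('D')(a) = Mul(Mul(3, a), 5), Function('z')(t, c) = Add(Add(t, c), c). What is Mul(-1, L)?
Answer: 37800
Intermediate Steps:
Function('z')(t, c) = Add(t, Mul(2, c)) (Function('z')(t, c) = Add(Add(c, t), c) = Add(t, Mul(2, c)))
Function('D')(a) = Mul(15, a)
L = -37800 (L = Mul(Mul(Add(6, Mul(2, 2)), -42), Mul(15, 6)) = Mul(Mul(Add(6, 4), -42), 90) = Mul(Mul(10, -42), 90) = Mul(-420, 90) = -37800)
Mul(-1, L) = Mul(-1, -37800) = 37800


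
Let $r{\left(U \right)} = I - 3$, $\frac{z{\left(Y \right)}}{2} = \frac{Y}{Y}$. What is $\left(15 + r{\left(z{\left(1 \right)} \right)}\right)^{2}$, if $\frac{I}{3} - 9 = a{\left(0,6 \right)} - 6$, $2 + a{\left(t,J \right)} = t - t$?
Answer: $225$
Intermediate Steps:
$a{\left(t,J \right)} = -2$ ($a{\left(t,J \right)} = -2 + \left(t - t\right) = -2 + 0 = -2$)
$z{\left(Y \right)} = 2$ ($z{\left(Y \right)} = 2 \frac{Y}{Y} = 2 \cdot 1 = 2$)
$I = 3$ ($I = 27 + 3 \left(-2 - 6\right) = 27 + 3 \left(-8\right) = 27 - 24 = 3$)
$r{\left(U \right)} = 0$ ($r{\left(U \right)} = 3 - 3 = 0$)
$\left(15 + r{\left(z{\left(1 \right)} \right)}\right)^{2} = \left(15 + 0\right)^{2} = 15^{2} = 225$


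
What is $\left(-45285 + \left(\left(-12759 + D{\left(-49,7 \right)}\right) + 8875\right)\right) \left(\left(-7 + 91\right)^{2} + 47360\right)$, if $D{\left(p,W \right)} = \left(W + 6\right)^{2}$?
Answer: $-2666384000$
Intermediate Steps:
$D{\left(p,W \right)} = \left(6 + W\right)^{2}$
$\left(-45285 + \left(\left(-12759 + D{\left(-49,7 \right)}\right) + 8875\right)\right) \left(\left(-7 + 91\right)^{2} + 47360\right) = \left(-45285 + \left(\left(-12759 + \left(6 + 7\right)^{2}\right) + 8875\right)\right) \left(\left(-7 + 91\right)^{2} + 47360\right) = \left(-45285 + \left(\left(-12759 + 13^{2}\right) + 8875\right)\right) \left(84^{2} + 47360\right) = \left(-45285 + \left(\left(-12759 + 169\right) + 8875\right)\right) \left(7056 + 47360\right) = \left(-45285 + \left(-12590 + 8875\right)\right) 54416 = \left(-45285 - 3715\right) 54416 = \left(-49000\right) 54416 = -2666384000$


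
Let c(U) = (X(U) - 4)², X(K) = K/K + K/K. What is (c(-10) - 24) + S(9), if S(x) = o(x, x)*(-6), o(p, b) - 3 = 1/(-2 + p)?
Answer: -272/7 ≈ -38.857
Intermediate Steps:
X(K) = 2 (X(K) = 1 + 1 = 2)
o(p, b) = 3 + 1/(-2 + p)
S(x) = -6*(-5 + 3*x)/(-2 + x) (S(x) = ((-5 + 3*x)/(-2 + x))*(-6) = -6*(-5 + 3*x)/(-2 + x))
c(U) = 4 (c(U) = (2 - 4)² = (-2)² = 4)
(c(-10) - 24) + S(9) = (4 - 24) + 6*(5 - 3*9)/(-2 + 9) = -20 + 6*(5 - 27)/7 = -20 + 6*(⅐)*(-22) = -20 - 132/7 = -272/7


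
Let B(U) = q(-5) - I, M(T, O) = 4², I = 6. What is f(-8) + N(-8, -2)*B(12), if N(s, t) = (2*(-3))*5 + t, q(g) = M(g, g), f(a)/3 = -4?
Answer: -332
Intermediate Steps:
M(T, O) = 16
f(a) = -12 (f(a) = 3*(-4) = -12)
q(g) = 16
B(U) = 10 (B(U) = 16 - 1*6 = 16 - 6 = 10)
N(s, t) = -30 + t (N(s, t) = -6*5 + t = -30 + t)
f(-8) + N(-8, -2)*B(12) = -12 + (-30 - 2)*10 = -12 - 32*10 = -12 - 320 = -332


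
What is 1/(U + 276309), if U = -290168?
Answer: -1/13859 ≈ -7.2155e-5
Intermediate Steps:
1/(U + 276309) = 1/(-290168 + 276309) = 1/(-13859) = -1/13859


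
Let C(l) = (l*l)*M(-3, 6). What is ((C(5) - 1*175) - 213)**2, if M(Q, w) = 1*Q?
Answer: 214369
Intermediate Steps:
M(Q, w) = Q
C(l) = -3*l**2 (C(l) = (l*l)*(-3) = l**2*(-3) = -3*l**2)
((C(5) - 1*175) - 213)**2 = ((-3*5**2 - 1*175) - 213)**2 = ((-3*25 - 175) - 213)**2 = ((-75 - 175) - 213)**2 = (-250 - 213)**2 = (-463)**2 = 214369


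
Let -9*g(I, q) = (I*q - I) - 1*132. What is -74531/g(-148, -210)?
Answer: 670779/31096 ≈ 21.571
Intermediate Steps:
g(I, q) = 44/3 + I/9 - I*q/9 (g(I, q) = -((I*q - I) - 1*132)/9 = -((-I + I*q) - 132)/9 = -(-132 - I + I*q)/9 = 44/3 + I/9 - I*q/9)
-74531/g(-148, -210) = -74531/(44/3 + (1/9)*(-148) - 1/9*(-148)*(-210)) = -74531/(44/3 - 148/9 - 10360/3) = -74531/(-31096/9) = -74531*(-9/31096) = 670779/31096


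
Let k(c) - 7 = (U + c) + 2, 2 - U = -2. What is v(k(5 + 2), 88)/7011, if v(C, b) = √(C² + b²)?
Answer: 4*√509/7011 ≈ 0.012872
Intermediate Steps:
U = 4 (U = 2 - 1*(-2) = 2 + 2 = 4)
k(c) = 13 + c (k(c) = 7 + ((4 + c) + 2) = 7 + (6 + c) = 13 + c)
v(k(5 + 2), 88)/7011 = √((13 + (5 + 2))² + 88²)/7011 = √((13 + 7)² + 7744)*(1/7011) = √(20² + 7744)*(1/7011) = √(400 + 7744)*(1/7011) = √8144*(1/7011) = (4*√509)*(1/7011) = 4*√509/7011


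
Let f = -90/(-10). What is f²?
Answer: 81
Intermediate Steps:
f = 9 (f = -90*(-⅒) = 9)
f² = 9² = 81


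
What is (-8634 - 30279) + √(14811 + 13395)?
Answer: -38913 + 3*√3134 ≈ -38745.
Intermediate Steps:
(-8634 - 30279) + √(14811 + 13395) = -38913 + √28206 = -38913 + 3*√3134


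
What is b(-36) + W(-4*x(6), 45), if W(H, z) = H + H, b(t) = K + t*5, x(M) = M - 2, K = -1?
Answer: -213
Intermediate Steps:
x(M) = -2 + M
b(t) = -1 + 5*t (b(t) = -1 + t*5 = -1 + 5*t)
W(H, z) = 2*H
b(-36) + W(-4*x(6), 45) = (-1 + 5*(-36)) + 2*(-4*(-2 + 6)) = (-1 - 180) + 2*(-4*4) = -181 + 2*(-16) = -181 - 32 = -213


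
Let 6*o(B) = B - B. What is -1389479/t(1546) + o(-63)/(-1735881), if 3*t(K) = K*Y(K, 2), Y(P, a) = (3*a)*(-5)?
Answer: 1389479/15460 ≈ 89.876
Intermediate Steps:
o(B) = 0 (o(B) = (B - B)/6 = (⅙)*0 = 0)
Y(P, a) = -15*a
t(K) = -10*K (t(K) = (K*(-15*2))/3 = (K*(-30))/3 = (-30*K)/3 = -10*K)
-1389479/t(1546) + o(-63)/(-1735881) = -1389479/((-10*1546)) + 0/(-1735881) = -1389479/(-15460) + 0*(-1/1735881) = -1389479*(-1/15460) + 0 = 1389479/15460 + 0 = 1389479/15460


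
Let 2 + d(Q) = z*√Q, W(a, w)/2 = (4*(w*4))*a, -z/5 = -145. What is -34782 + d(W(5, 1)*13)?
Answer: -34784 + 2900*√130 ≈ -1718.9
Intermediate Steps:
z = 725 (z = -5*(-145) = 725)
W(a, w) = 32*a*w (W(a, w) = 2*((4*(w*4))*a) = 2*((4*(4*w))*a) = 2*((16*w)*a) = 2*(16*a*w) = 32*a*w)
d(Q) = -2 + 725*√Q
-34782 + d(W(5, 1)*13) = -34782 + (-2 + 725*√((32*5*1)*13)) = -34782 + (-2 + 725*√(160*13)) = -34782 + (-2 + 725*√2080) = -34782 + (-2 + 725*(4*√130)) = -34782 + (-2 + 2900*√130) = -34784 + 2900*√130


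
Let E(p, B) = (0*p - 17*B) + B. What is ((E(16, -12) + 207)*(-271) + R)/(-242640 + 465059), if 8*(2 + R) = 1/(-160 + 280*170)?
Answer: -41037877119/84412458880 ≈ -0.48616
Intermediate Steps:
E(p, B) = -16*B (E(p, B) = (0 - 17*B) + B = -17*B + B = -16*B)
R = -759039/379520 (R = -2 + 1/(8*(-160 + 280*170)) = -2 + 1/(8*(-160 + 47600)) = -2 + (⅛)/47440 = -2 + (⅛)*(1/47440) = -2 + 1/379520 = -759039/379520 ≈ -2.0000)
((E(16, -12) + 207)*(-271) + R)/(-242640 + 465059) = ((-16*(-12) + 207)*(-271) - 759039/379520)/(-242640 + 465059) = ((192 + 207)*(-271) - 759039/379520)/222419 = (399*(-271) - 759039/379520)*(1/222419) = (-108129 - 759039/379520)*(1/222419) = -41037877119/379520*1/222419 = -41037877119/84412458880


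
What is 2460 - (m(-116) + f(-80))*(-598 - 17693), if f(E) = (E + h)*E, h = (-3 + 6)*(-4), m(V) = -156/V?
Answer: 3904815729/29 ≈ 1.3465e+8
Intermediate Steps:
h = -12 (h = 3*(-4) = -12)
f(E) = E*(-12 + E) (f(E) = (E - 12)*E = (-12 + E)*E = E*(-12 + E))
2460 - (m(-116) + f(-80))*(-598 - 17693) = 2460 - (-156/(-116) - 80*(-12 - 80))*(-598 - 17693) = 2460 - (-156*(-1/116) - 80*(-92))*(-18291) = 2460 - (39/29 + 7360)*(-18291) = 2460 - 213479*(-18291)/29 = 2460 - 1*(-3904744389/29) = 2460 + 3904744389/29 = 3904815729/29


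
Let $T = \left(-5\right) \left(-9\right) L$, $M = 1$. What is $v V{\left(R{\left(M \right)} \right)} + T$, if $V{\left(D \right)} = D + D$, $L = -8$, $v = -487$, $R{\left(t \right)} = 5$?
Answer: $-5230$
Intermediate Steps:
$T = -360$ ($T = \left(-5\right) \left(-9\right) \left(-8\right) = 45 \left(-8\right) = -360$)
$V{\left(D \right)} = 2 D$
$v V{\left(R{\left(M \right)} \right)} + T = - 487 \cdot 2 \cdot 5 - 360 = \left(-487\right) 10 - 360 = -4870 - 360 = -5230$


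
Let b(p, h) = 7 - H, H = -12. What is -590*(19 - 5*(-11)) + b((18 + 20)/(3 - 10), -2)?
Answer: -43641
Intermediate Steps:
b(p, h) = 19 (b(p, h) = 7 - 1*(-12) = 7 + 12 = 19)
-590*(19 - 5*(-11)) + b((18 + 20)/(3 - 10), -2) = -590*(19 - 5*(-11)) + 19 = -590*(19 + 55) + 19 = -590*74 + 19 = -43660 + 19 = -43641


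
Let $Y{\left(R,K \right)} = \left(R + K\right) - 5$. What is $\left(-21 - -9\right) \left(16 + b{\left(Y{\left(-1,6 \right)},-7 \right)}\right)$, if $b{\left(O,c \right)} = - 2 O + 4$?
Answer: $-240$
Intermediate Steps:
$Y{\left(R,K \right)} = -5 + K + R$ ($Y{\left(R,K \right)} = \left(K + R\right) - 5 = -5 + K + R$)
$b{\left(O,c \right)} = 4 - 2 O$
$\left(-21 - -9\right) \left(16 + b{\left(Y{\left(-1,6 \right)},-7 \right)}\right) = \left(-21 - -9\right) \left(16 + \left(4 - 2 \left(-5 + 6 - 1\right)\right)\right) = \left(-21 + 9\right) \left(16 + \left(4 - 0\right)\right) = - 12 \left(16 + \left(4 + 0\right)\right) = - 12 \left(16 + 4\right) = \left(-12\right) 20 = -240$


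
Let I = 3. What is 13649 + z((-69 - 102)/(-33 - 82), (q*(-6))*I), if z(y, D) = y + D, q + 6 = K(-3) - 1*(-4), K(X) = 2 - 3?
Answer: 1576016/115 ≈ 13704.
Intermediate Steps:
K(X) = -1
q = -3 (q = -6 + (-1 - 1*(-4)) = -6 + (-1 + 4) = -6 + 3 = -3)
z(y, D) = D + y
13649 + z((-69 - 102)/(-33 - 82), (q*(-6))*I) = 13649 + (-3*(-6)*3 + (-69 - 102)/(-33 - 82)) = 13649 + (18*3 - 171/(-115)) = 13649 + (54 - 171*(-1/115)) = 13649 + (54 + 171/115) = 13649 + 6381/115 = 1576016/115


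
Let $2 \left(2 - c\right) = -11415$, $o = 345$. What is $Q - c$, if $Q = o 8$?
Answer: $- \frac{5899}{2} \approx -2949.5$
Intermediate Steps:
$Q = 2760$ ($Q = 345 \cdot 8 = 2760$)
$c = \frac{11419}{2}$ ($c = 2 - - \frac{11415}{2} = 2 + \frac{11415}{2} = \frac{11419}{2} \approx 5709.5$)
$Q - c = 2760 - \frac{11419}{2} = - \frac{5899}{2}$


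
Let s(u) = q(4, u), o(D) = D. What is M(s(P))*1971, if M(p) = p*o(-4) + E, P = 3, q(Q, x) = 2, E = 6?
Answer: -3942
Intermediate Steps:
s(u) = 2
M(p) = 6 - 4*p (M(p) = p*(-4) + 6 = -4*p + 6 = 6 - 4*p)
M(s(P))*1971 = (6 - 4*2)*1971 = (6 - 8)*1971 = -2*1971 = -3942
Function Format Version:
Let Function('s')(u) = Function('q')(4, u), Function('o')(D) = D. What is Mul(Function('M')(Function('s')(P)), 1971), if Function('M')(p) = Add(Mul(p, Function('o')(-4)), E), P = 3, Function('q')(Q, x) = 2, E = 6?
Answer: -3942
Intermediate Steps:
Function('s')(u) = 2
Function('M')(p) = Add(6, Mul(-4, p)) (Function('M')(p) = Add(Mul(p, -4), 6) = Add(Mul(-4, p), 6) = Add(6, Mul(-4, p)))
Mul(Function('M')(Function('s')(P)), 1971) = Mul(Add(6, Mul(-4, 2)), 1971) = Mul(Add(6, -8), 1971) = Mul(-2, 1971) = -3942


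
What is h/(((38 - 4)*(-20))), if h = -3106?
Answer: 1553/340 ≈ 4.5676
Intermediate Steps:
h/(((38 - 4)*(-20))) = -3106*(-1/(20*(38 - 4))) = -3106/(34*(-20)) = -3106/(-680) = -3106*(-1/680) = 1553/340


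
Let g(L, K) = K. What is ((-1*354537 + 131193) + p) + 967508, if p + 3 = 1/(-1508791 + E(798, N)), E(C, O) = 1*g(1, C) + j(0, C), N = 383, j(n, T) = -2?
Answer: 1122191067194/1507995 ≈ 7.4416e+5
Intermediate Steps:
E(C, O) = -2 + C (E(C, O) = 1*C - 2 = C - 2 = -2 + C)
p = -4523986/1507995 (p = -3 + 1/(-1508791 + (-2 + 798)) = -3 + 1/(-1508791 + 796) = -3 + 1/(-1507995) = -3 - 1/1507995 = -4523986/1507995 ≈ -3.0000)
((-1*354537 + 131193) + p) + 967508 = ((-1*354537 + 131193) - 4523986/1507995) + 967508 = ((-354537 + 131193) - 4523986/1507995) + 967508 = (-223344 - 4523986/1507995) + 967508 = -336806159266/1507995 + 967508 = 1122191067194/1507995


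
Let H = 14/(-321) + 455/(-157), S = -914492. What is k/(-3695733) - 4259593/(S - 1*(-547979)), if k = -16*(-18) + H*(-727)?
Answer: 264440266268728874/22754819841498171 ≈ 11.621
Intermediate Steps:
H = -148253/50397 (H = 14*(-1/321) + 455*(-1/157) = -14/321 - 455/157 = -148253/50397 ≈ -2.9417)
k = 122294267/50397 (k = -16*(-18) - 148253/50397*(-727) = 288 + 107779931/50397 = 122294267/50397 ≈ 2426.6)
k/(-3695733) - 4259593/(S - 1*(-547979)) = (122294267/50397)/(-3695733) - 4259593/(-914492 - 1*(-547979)) = (122294267/50397)*(-1/3695733) - 4259593/(-914492 + 547979) = -122294267/186253856001 - 4259593/(-366513) = -122294267/186253856001 - 4259593*(-1/366513) = -122294267/186253856001 + 4259593/366513 = 264440266268728874/22754819841498171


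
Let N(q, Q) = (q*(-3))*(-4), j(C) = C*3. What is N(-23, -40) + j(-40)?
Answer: -396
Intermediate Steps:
j(C) = 3*C
N(q, Q) = 12*q (N(q, Q) = -3*q*(-4) = 12*q)
N(-23, -40) + j(-40) = 12*(-23) + 3*(-40) = -276 - 120 = -396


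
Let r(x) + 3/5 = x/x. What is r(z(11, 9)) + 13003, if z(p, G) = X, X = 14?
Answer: 65017/5 ≈ 13003.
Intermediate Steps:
z(p, G) = 14
r(x) = 2/5 (r(x) = -3/5 + x/x = -3/5 + 1 = 2/5)
r(z(11, 9)) + 13003 = 2/5 + 13003 = 65017/5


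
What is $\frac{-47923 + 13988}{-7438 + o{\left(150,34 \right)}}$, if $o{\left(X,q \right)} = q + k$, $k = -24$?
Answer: $\frac{33935}{7428} \approx 4.5685$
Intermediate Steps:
$o{\left(X,q \right)} = -24 + q$ ($o{\left(X,q \right)} = q - 24 = -24 + q$)
$\frac{-47923 + 13988}{-7438 + o{\left(150,34 \right)}} = \frac{-47923 + 13988}{-7438 + \left(-24 + 34\right)} = - \frac{33935}{-7438 + 10} = - \frac{33935}{-7428} = \left(-33935\right) \left(- \frac{1}{7428}\right) = \frac{33935}{7428}$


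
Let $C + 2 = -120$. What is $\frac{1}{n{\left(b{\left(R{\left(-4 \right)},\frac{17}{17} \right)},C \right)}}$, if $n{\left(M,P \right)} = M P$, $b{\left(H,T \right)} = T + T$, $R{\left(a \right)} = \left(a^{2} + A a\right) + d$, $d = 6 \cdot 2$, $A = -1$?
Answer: $- \frac{1}{244} \approx -0.0040984$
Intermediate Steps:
$d = 12$
$C = -122$ ($C = -2 - 120 = -122$)
$R{\left(a \right)} = 12 + a^{2} - a$ ($R{\left(a \right)} = \left(a^{2} - a\right) + 12 = 12 + a^{2} - a$)
$b{\left(H,T \right)} = 2 T$
$\frac{1}{n{\left(b{\left(R{\left(-4 \right)},\frac{17}{17} \right)},C \right)}} = \frac{1}{2 \cdot \frac{17}{17} \left(-122\right)} = \frac{1}{2 \cdot 17 \cdot \frac{1}{17} \left(-122\right)} = \frac{1}{2 \cdot 1 \left(-122\right)} = \frac{1}{2 \left(-122\right)} = \frac{1}{-244} = - \frac{1}{244}$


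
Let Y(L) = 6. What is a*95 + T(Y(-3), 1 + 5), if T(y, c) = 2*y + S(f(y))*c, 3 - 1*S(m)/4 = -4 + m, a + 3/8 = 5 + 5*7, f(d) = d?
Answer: 30403/8 ≈ 3800.4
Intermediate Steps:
a = 317/8 (a = -3/8 + (5 + 5*7) = -3/8 + (5 + 35) = -3/8 + 40 = 317/8 ≈ 39.625)
S(m) = 28 - 4*m (S(m) = 12 - 4*(-4 + m) = 12 + (16 - 4*m) = 28 - 4*m)
T(y, c) = 2*y + c*(28 - 4*y) (T(y, c) = 2*y + (28 - 4*y)*c = 2*y + c*(28 - 4*y))
a*95 + T(Y(-3), 1 + 5) = (317/8)*95 + (2*6 - 4*(1 + 5)*(-7 + 6)) = 30115/8 + (12 - 4*6*(-1)) = 30115/8 + (12 + 24) = 30115/8 + 36 = 30403/8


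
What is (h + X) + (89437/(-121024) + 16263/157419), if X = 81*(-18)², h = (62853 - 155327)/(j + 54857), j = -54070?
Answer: 43524271445797723/1665945827008 ≈ 26126.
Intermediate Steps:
h = -92474/787 (h = (62853 - 155327)/(-54070 + 54857) = -92474/787 ≈ -117.50)
X = 26244 (X = 81*324 = 26244)
(h + X) + (89437/(-121024) + 16263/157419) = (-92474/787 + 26244) + (89437/(-121024) + 16263/157419) = 20561554/787 + (89437*(-1/121024) + 16263*(1/157419)) = 20561554/787 + (-89437/121024 + 1807/17491) = 20561554/787 - 1345652199/2116830784 = 43524271445797723/1665945827008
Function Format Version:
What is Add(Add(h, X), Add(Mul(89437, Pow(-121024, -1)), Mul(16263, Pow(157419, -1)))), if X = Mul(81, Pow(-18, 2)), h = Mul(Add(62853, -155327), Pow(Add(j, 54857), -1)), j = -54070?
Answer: Rational(43524271445797723, 1665945827008) ≈ 26126.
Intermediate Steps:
h = Rational(-92474, 787) (h = Mul(Add(62853, -155327), Pow(Add(-54070, 54857), -1)) = Mul(-92474, Pow(787, -1)) = Mul(-92474, Rational(1, 787)) = Rational(-92474, 787) ≈ -117.50)
X = 26244 (X = Mul(81, 324) = 26244)
Add(Add(h, X), Add(Mul(89437, Pow(-121024, -1)), Mul(16263, Pow(157419, -1)))) = Add(Add(Rational(-92474, 787), 26244), Add(Mul(89437, Pow(-121024, -1)), Mul(16263, Pow(157419, -1)))) = Add(Rational(20561554, 787), Add(Mul(89437, Rational(-1, 121024)), Mul(16263, Rational(1, 157419)))) = Add(Rational(20561554, 787), Add(Rational(-89437, 121024), Rational(1807, 17491))) = Add(Rational(20561554, 787), Rational(-1345652199, 2116830784)) = Rational(43524271445797723, 1665945827008)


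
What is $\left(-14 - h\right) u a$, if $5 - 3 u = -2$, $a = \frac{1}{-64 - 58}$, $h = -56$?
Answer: $- \frac{49}{61} \approx -0.80328$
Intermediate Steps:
$a = - \frac{1}{122}$ ($a = \frac{1}{-122} = - \frac{1}{122} \approx -0.0081967$)
$u = \frac{7}{3}$ ($u = \frac{5}{3} - - \frac{2}{3} = \frac{5}{3} + \frac{2}{3} = \frac{7}{3} \approx 2.3333$)
$\left(-14 - h\right) u a = \left(-14 - -56\right) \frac{7}{3} \left(- \frac{1}{122}\right) = \left(-14 + 56\right) \frac{7}{3} \left(- \frac{1}{122}\right) = 42 \cdot \frac{7}{3} \left(- \frac{1}{122}\right) = 98 \left(- \frac{1}{122}\right) = - \frac{49}{61}$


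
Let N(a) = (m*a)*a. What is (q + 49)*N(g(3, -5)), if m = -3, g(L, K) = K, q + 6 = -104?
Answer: 4575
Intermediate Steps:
q = -110 (q = -6 - 104 = -110)
N(a) = -3*a**2 (N(a) = (-3*a)*a = -3*a**2)
(q + 49)*N(g(3, -5)) = (-110 + 49)*(-3*(-5)**2) = -(-183)*25 = -61*(-75) = 4575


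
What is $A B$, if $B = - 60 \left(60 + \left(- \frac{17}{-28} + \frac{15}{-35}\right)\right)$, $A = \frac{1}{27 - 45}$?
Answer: $\frac{8425}{42} \approx 200.6$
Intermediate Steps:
$A = - \frac{1}{18}$ ($A = \frac{1}{-18} = - \frac{1}{18} \approx -0.055556$)
$B = - \frac{25275}{7}$ ($B = - 60 \left(60 + \left(\left(-17\right) \left(- \frac{1}{28}\right) + 15 \left(- \frac{1}{35}\right)\right)\right) = - 60 \left(60 + \left(\frac{17}{28} - \frac{3}{7}\right)\right) = - 60 \left(60 + \frac{5}{28}\right) = \left(-60\right) \frac{1685}{28} = - \frac{25275}{7} \approx -3610.7$)
$A B = \left(- \frac{1}{18}\right) \left(- \frac{25275}{7}\right) = \frac{8425}{42}$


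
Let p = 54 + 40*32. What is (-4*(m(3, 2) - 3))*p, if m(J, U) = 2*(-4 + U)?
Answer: 37352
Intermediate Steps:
m(J, U) = -8 + 2*U
p = 1334 (p = 54 + 1280 = 1334)
(-4*(m(3, 2) - 3))*p = -4*((-8 + 2*2) - 3)*1334 = -4*((-8 + 4) - 3)*1334 = -4*(-4 - 3)*1334 = -4*(-7)*1334 = 28*1334 = 37352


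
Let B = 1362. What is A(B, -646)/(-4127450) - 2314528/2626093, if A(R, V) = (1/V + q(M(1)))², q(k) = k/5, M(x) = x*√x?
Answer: -99666523396181157933/113082907872128765000 ≈ -0.88136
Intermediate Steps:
M(x) = x^(3/2)
q(k) = k/5 (q(k) = k*(⅕) = k/5)
A(R, V) = (⅕ + 1/V)² (A(R, V) = (1/V + 1^(3/2)/5)² = (1/V + (⅕)*1)² = (1/V + ⅕)² = (⅕ + 1/V)²)
A(B, -646)/(-4127450) - 2314528/2626093 = ((1/25)*(5 - 646)²/(-646)²)/(-4127450) - 2314528/2626093 = ((1/25)*(1/417316)*(-641)²)*(-1/4127450) - 2314528*1/2626093 = ((1/25)*(1/417316)*410881)*(-1/4127450) - 2314528/2626093 = (410881/10432900)*(-1/4127450) - 2314528/2626093 = -410881/43061273105000 - 2314528/2626093 = -99666523396181157933/113082907872128765000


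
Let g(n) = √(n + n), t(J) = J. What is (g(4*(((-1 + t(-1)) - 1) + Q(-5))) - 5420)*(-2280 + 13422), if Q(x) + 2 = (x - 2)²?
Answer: -60389640 + 44568*√22 ≈ -6.0181e+7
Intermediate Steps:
Q(x) = -2 + (-2 + x)² (Q(x) = -2 + (x - 2)² = -2 + (-2 + x)²)
g(n) = √2*√n (g(n) = √(2*n) = √2*√n)
(g(4*(((-1 + t(-1)) - 1) + Q(-5))) - 5420)*(-2280 + 13422) = (√2*√(4*(((-1 - 1) - 1) + (-2 + (-2 - 5)²))) - 5420)*(-2280 + 13422) = (√2*√(4*((-2 - 1) + (-2 + (-7)²))) - 5420)*11142 = (√2*√(4*(-3 + (-2 + 49))) - 5420)*11142 = (√2*√(4*(-3 + 47)) - 5420)*11142 = (√2*√(4*44) - 5420)*11142 = (√2*√176 - 5420)*11142 = (√2*(4*√11) - 5420)*11142 = (4*√22 - 5420)*11142 = (-5420 + 4*√22)*11142 = -60389640 + 44568*√22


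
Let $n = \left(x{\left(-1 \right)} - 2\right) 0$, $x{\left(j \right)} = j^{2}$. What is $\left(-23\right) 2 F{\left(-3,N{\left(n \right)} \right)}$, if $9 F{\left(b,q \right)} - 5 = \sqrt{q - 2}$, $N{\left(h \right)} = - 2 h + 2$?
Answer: $- \frac{230}{9} \approx -25.556$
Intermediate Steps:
$n = 0$ ($n = \left(\left(-1\right)^{2} - 2\right) 0 = \left(1 - 2\right) 0 = \left(-1\right) 0 = 0$)
$N{\left(h \right)} = 2 - 2 h$
$F{\left(b,q \right)} = \frac{5}{9} + \frac{\sqrt{-2 + q}}{9}$ ($F{\left(b,q \right)} = \frac{5}{9} + \frac{\sqrt{q - 2}}{9} = \frac{5}{9} + \frac{\sqrt{-2 + q}}{9}$)
$\left(-23\right) 2 F{\left(-3,N{\left(n \right)} \right)} = \left(-23\right) 2 \left(\frac{5}{9} + \frac{\sqrt{-2 + \left(2 - 0\right)}}{9}\right) = - 46 \left(\frac{5}{9} + \frac{\sqrt{-2 + \left(2 + 0\right)}}{9}\right) = - 46 \left(\frac{5}{9} + \frac{\sqrt{-2 + 2}}{9}\right) = - 46 \left(\frac{5}{9} + \frac{\sqrt{0}}{9}\right) = - 46 \left(\frac{5}{9} + \frac{1}{9} \cdot 0\right) = - 46 \left(\frac{5}{9} + 0\right) = \left(-46\right) \frac{5}{9} = - \frac{230}{9}$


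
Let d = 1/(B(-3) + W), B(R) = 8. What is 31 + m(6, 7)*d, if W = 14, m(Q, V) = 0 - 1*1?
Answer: 681/22 ≈ 30.955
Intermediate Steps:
m(Q, V) = -1 (m(Q, V) = 0 - 1 = -1)
d = 1/22 (d = 1/(8 + 14) = 1/22 ≈ 0.045455)
31 + m(6, 7)*d = 31 - 1*1/22 = 31 - 1/22 = 681/22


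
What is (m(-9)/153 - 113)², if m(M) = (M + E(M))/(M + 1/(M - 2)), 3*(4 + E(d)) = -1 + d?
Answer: 26896265917921/2106810000 ≈ 12766.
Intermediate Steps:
E(d) = -13/3 + d/3 (E(d) = -4 + (-1 + d)/3 = -4 + (-⅓ + d/3) = -13/3 + d/3)
m(M) = (-13/3 + 4*M/3)/(M + 1/(-2 + M)) (m(M) = (M + (-13/3 + M/3))/(M + 1/(M - 2)) = (-13/3 + 4*M/3)/(M + 1/(-2 + M)))
(m(-9)/153 - 113)² = (((26 - 21*(-9) + 4*(-9)²)/(3*(1 + (-9)² - 2*(-9))))/153 - 113)² = (((26 + 189 + 4*81)/(3*(1 + 81 + 18)))*(1/153) - 113)² = (((⅓)*(26 + 189 + 324)/100)*(1/153) - 113)² = (((⅓)*(1/100)*539)*(1/153) - 113)² = ((539/300)*(1/153) - 113)² = (539/45900 - 113)² = (-5186161/45900)² = 26896265917921/2106810000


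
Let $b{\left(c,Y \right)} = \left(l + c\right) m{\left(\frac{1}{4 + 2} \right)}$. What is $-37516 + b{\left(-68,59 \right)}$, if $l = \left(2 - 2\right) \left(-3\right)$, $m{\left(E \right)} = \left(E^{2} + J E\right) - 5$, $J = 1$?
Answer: $- \frac{334703}{9} \approx -37189.0$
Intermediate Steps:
$m{\left(E \right)} = -5 + E + E^{2}$ ($m{\left(E \right)} = \left(E^{2} + 1 E\right) - 5 = \left(E^{2} + E\right) - 5 = \left(E + E^{2}\right) - 5 = -5 + E + E^{2}$)
$l = 0$ ($l = 0 \left(-3\right) = 0$)
$b{\left(c,Y \right)} = - \frac{173 c}{36}$ ($b{\left(c,Y \right)} = \left(0 + c\right) \left(-5 + \frac{1}{4 + 2} + \left(\frac{1}{4 + 2}\right)^{2}\right) = c \left(-5 + \frac{1}{6} + \left(\frac{1}{6}\right)^{2}\right) = c \left(-5 + \frac{1}{6} + \frac{1}{36}\right) = c \left(- \frac{173}{36}\right) = - \frac{173 c}{36}$)
$-37516 + b{\left(-68,59 \right)} = -37516 - - \frac{2941}{9} = -37516 + \frac{2941}{9} = - \frac{334703}{9}$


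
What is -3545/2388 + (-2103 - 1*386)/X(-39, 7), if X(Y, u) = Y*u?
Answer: 552883/72436 ≈ 7.6327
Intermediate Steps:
-3545/2388 + (-2103 - 1*386)/X(-39, 7) = -3545/2388 + (-2103 - 1*386)/((-39*7)) = -3545*1/2388 + (-2103 - 386)/(-273) = -3545/2388 - 2489*(-1/273) = -3545/2388 + 2489/273 = 552883/72436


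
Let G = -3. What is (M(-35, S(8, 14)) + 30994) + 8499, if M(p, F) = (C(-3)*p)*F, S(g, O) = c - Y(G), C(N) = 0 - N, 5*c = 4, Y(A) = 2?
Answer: 39619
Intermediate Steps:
c = 4/5 (c = (1/5)*4 = 4/5 ≈ 0.80000)
C(N) = -N
S(g, O) = -6/5 (S(g, O) = 4/5 - 1*2 = 4/5 - 2 = -6/5)
M(p, F) = 3*F*p (M(p, F) = ((-1*(-3))*p)*F = (3*p)*F = 3*F*p)
(M(-35, S(8, 14)) + 30994) + 8499 = (3*(-6/5)*(-35) + 30994) + 8499 = (126 + 30994) + 8499 = 31120 + 8499 = 39619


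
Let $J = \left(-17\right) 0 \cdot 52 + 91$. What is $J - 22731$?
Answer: $-22640$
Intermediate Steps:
$J = 91$ ($J = 0 \cdot 52 + 91 = 0 + 91 = 91$)
$J - 22731 = 91 - 22731 = -22640$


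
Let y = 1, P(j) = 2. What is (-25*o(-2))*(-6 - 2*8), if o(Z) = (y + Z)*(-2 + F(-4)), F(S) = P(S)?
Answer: 0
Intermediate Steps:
F(S) = 2
o(Z) = 0 (o(Z) = (1 + Z)*(-2 + 2) = (1 + Z)*0 = 0)
(-25*o(-2))*(-6 - 2*8) = (-25*0)*(-6 - 2*8) = 0*(-6 - 16) = 0*(-22) = 0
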